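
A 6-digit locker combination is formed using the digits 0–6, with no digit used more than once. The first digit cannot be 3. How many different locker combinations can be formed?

The first digit has 7−1 = 6 choices (anything except 3).
The remaining 5 digits are filled from the other 6 symbols without repetition: 6 × 5 × 4 × 3 × 2 = 720.
Total: 6 × 720 = 4320.

4320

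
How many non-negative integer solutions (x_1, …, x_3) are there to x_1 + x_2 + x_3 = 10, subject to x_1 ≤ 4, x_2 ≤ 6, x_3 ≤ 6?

By stars and bars, unrestricted non-negative solutions to x_1+…+x_3 = 10 number C(10+2,2) = 66.
Subtract solutions that violate a single cap (substitute x_i' = x_i − (cap_i+1)): x_1 ≥ 5 gives C(7,2) = 21; x_2 ≥ 7 gives C(5,2) = 10; x_3 ≥ 7 gives C(5,2) = 10. Together 41.
No two caps can be exceeded simultaneously, so the pair terms are all 0.
By inclusion–exclusion the count is 66 − 41 + 0 = 25.

25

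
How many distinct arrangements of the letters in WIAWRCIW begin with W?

With the first slot taken by W, it remains to arrange the other 7 letters (IAWRCIW).
Those 7 letters have I appearing twice and W appearing twice, giving (7)!/(2!·2!) = 1260.

1260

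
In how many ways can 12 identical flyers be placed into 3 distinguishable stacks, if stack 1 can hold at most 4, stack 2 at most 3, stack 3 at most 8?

By stars and bars, unrestricted non-negative solutions to x_1+…+x_3 = 12 number C(12+2,2) = 91.
Subtract solutions that violate a single cap (substitute x_i' = x_i − (cap_i+1)): x_1 ≥ 5 gives C(9,2) = 36; x_2 ≥ 4 gives C(10,2) = 45; x_3 ≥ 9 gives C(5,2) = 10. Together 91.
Add back pairs where two caps are both exceeded: 10 + 0 + 0 = 10.
By inclusion–exclusion the count is 91 − 91 + 10 = 10.

10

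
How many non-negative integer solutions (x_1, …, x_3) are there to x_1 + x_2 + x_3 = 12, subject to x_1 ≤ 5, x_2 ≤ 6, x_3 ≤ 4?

By stars and bars, unrestricted non-negative solutions to x_1+…+x_3 = 12 number C(12+2,2) = 91.
Subtract solutions that violate a single cap (substitute x_i' = x_i − (cap_i+1)): x_1 ≥ 6 gives C(8,2) = 28; x_2 ≥ 7 gives C(7,2) = 21; x_3 ≥ 5 gives C(9,2) = 36. Together 85.
Add back pairs where two caps are both exceeded: 0 + 3 + 1 = 4.
By inclusion–exclusion the count is 91 − 85 + 4 = 10.

10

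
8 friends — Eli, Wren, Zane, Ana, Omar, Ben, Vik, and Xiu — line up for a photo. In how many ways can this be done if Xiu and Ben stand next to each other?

10080

Glue Xiu and Ben into one block (2 internal orders), leaving 7 units to arrange in a row.
That gives 2 × 7! = 2 × 5040 = 10080.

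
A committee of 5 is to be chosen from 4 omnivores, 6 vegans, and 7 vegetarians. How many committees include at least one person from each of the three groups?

Total 5-person selections from all 17: C(17,5) = 6188.
Subtract selections that omit an entire group: no omnivores → C(13,5) = 1287; no vegans → C(11,5) = 462; no vegetarians → C(10,5) = 252.
Add back selections omitting two groups (i.e. drawn from a single group): C(4,5) + C(6,5) + C(7,5) = 27.
By inclusion–exclusion: 6188 − 2001 + 27 = 4214.

4214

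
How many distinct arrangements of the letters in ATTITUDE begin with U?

With the first slot taken by U, it remains to arrange the other 7 letters (ATTITDE).
Those 7 letters have T appearing 3 times, giving (7)!/(3!) = 840.

840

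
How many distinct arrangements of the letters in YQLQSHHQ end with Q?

1260

With the last slot taken by Q, it remains to arrange the other 7 letters (YLQSHHQ).
Those 7 letters have H appearing twice and Q appearing twice, giving (7)!/(2!·2!) = 1260.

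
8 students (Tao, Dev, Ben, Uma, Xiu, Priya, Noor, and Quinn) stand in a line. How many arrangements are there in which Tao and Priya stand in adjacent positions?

10080

Place the 6 others and the Tao-Priya pair as 7 objects in a line; the pair has 2 internal arrangements.
That gives 2 × 7! = 2 × 5040 = 10080.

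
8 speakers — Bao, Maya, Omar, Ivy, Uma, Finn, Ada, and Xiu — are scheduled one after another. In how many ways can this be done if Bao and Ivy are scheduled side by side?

Treat {Bao, Ivy} as a single unit. There are 7 units to order, and the pair itself can be ordered 2 ways.
That gives 2 × 7! = 2 × 5040 = 10080.

10080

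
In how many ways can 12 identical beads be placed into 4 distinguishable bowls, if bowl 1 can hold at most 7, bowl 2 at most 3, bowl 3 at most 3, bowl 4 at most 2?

19

Without the upper bounds there are C(15,3) = 455 ways to split 12 among 4 bowls.
Subtract solutions that violate a single cap (substitute x_i' = x_i − (cap_i+1)): x_1 ≥ 8 gives C(7,3) = 35; x_2 ≥ 4 gives C(11,3) = 165; x_3 ≥ 4 gives C(11,3) = 165; x_4 ≥ 3 gives C(12,3) = 220. Together 585.
Add back pairs where two caps are both exceeded: 1 + 1 + 4 + 35 + 56 + 56 = 153.
Subtract triples: 0 + 0 + 0 + 4 = 4.
By inclusion–exclusion the count is 455 − 585 + 153 − 4 = 19.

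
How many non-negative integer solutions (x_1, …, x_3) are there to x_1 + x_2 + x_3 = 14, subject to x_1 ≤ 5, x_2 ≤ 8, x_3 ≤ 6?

21

By stars and bars, unrestricted non-negative solutions to x_1+…+x_3 = 14 number C(14+2,2) = 120.
Subtract solutions that violate a single cap (substitute x_i' = x_i − (cap_i+1)): x_1 ≥ 6 gives C(10,2) = 45; x_2 ≥ 9 gives C(7,2) = 21; x_3 ≥ 7 gives C(9,2) = 36. Together 102.
Add back pairs where two caps are both exceeded: 0 + 3 + 0 = 3.
By inclusion–exclusion the count is 120 − 102 + 3 = 21.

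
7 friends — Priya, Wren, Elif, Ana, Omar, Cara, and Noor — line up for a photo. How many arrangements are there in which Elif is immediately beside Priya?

1440

Treat {Elif, Priya} as a single unit. There are 6 units to order, and the pair itself can be ordered 2 ways.
That gives 2 × 6! = 2 × 720 = 1440.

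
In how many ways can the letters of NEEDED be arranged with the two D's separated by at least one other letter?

There are 6!/(3!·2!) = 60 arrangements of NEEDED in total.
Arrangements with the D's together: treat DD as one letter, giving (5)!/(3!) = 20.
Subtracting, 60 − 20 = 40 arrangements keep the D's apart.

40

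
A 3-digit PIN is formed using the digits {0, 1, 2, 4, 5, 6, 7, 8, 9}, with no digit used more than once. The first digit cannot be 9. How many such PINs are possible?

The first digit has 9−1 = 8 choices (anything except 9).
The remaining 2 digits are filled from the other 8 symbols without repetition: 8 × 7 = 56.
Total: 8 × 56 = 448.

448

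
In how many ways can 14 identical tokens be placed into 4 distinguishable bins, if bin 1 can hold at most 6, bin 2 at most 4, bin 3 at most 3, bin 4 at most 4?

Ignoring the caps, the number of non-negative solutions to x_1+…+x_4 = 14 is C(17,3) = 680.
Subtract solutions that violate a single cap (substitute x_i' = x_i − (cap_i+1)): x_1 ≥ 7 gives C(10,3) = 120; x_2 ≥ 5 gives C(12,3) = 220; x_3 ≥ 4 gives C(13,3) = 286; x_4 ≥ 5 gives C(12,3) = 220. Together 846.
Add back pairs where two caps are both exceeded: 10 + 20 + 10 + 56 + 35 + 56 = 187.
Subtract triples: 0 + 0 + 0 + 1 = 1.
By inclusion–exclusion the count is 680 − 846 + 187 − 1 = 20.

20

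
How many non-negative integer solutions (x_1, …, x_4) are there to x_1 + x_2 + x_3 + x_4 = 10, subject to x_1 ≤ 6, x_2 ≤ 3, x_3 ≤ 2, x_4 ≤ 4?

41

Without the upper bounds there are C(13,3) = 286 ways to split 10 among 4 variables.
Subtract solutions that violate a single cap (substitute x_i' = x_i − (cap_i+1)): x_1 ≥ 7 gives C(6,3) = 20; x_2 ≥ 4 gives C(9,3) = 84; x_3 ≥ 3 gives C(10,3) = 120; x_4 ≥ 5 gives C(8,3) = 56. Together 280.
Add back pairs where two caps are both exceeded: 0 + 1 + 0 + 20 + 4 + 10 = 35.
By inclusion–exclusion the count is 286 − 280 + 35 = 41.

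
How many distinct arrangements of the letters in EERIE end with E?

12

Fix E in the last position and arrange the remaining 4 letters.
Those 4 letters have E appearing twice, giving (4)!/(2!) = 12.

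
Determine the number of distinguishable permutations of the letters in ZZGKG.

30

The 5 letters of ZZGKG have repeats: G appearing twice and Z appearing twice.
Dividing 5! = 120 by 2!·2! = 4 for the repeated letters gives 30.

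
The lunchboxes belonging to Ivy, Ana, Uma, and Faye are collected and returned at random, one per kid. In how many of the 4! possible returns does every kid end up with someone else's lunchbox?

9

Count assignments avoiding every fixed point. For any j of the 4 kids fixed to their own lunchbox, the other 4−j can be arranged in (4−j)! ways.
By inclusion–exclusion this is Σ_{j=0}^{4} (−1)^j C(4,j)·(4−j)!.
Computing: 24 − 24 + 12 − 4 + 1 = 9.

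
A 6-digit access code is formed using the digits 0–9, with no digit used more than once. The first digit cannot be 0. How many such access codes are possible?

The first digit has 10−1 = 9 choices (anything except 0).
The remaining 5 digits are filled from the other 9 symbols without repetition: 9 × 8 × 7 × 6 × 5 = 15120.
Total: 9 × 15120 = 136080.

136080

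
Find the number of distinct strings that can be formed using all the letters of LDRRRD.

60

Letter multiplicities in LDRRRD: D×2, L×1, R×3.
So there are 6! / (3!·2!) = 60 distinguishable arrangements.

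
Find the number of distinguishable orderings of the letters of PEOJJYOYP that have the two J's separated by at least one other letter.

17640

Total arrangements of PEOJJYOYP: 9!/(2!·2!·2!·2!) = 22680.
If the two J's are adjacent, glue them into one block, leaving 8 items to arrange: (8)!/(2!·2!·2!) = 5040 ways.
Subtracting, 22680 − 5040 = 17640 arrangements keep the J's apart.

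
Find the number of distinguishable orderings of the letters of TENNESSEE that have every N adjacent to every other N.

Treat the 2 copies of N as a single block. The multiset to arrange is then {NN, E, E, E, E, S, S, T}, 8 items in all.
That gives (8)!/(4!·2!) = 840 arrangements.

840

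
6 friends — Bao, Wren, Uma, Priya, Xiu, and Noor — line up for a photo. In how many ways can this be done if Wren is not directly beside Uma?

480

Of the 6! = 720 arrangements, those with Wren and Uma adjacent number 2 × 5! = 240 (treat the pair as a block with 2 internal orders).
Complementary counting: 720 − 240 = 480.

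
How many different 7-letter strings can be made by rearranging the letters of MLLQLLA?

210

The 7 letters of MLLQLLA have repeats: L appearing 4 times.
So there are 7! / (4!) = 210 distinguishable arrangements.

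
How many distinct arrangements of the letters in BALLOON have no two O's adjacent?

Total arrangements of BALLOON: 7!/(2!·2!) = 1260.
Arrangements with the O's together: treat OO as one letter, giving (6)!/(2!) = 360.
Subtracting, 1260 − 360 = 900 arrangements keep the O's apart.

900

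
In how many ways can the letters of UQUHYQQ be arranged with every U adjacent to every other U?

Treat the 2 copies of U as a single block. The multiset to arrange is then {UU, H, Q, Q, Q, Y}, 6 items in all.
That gives (6)!/(3!) = 120 arrangements.

120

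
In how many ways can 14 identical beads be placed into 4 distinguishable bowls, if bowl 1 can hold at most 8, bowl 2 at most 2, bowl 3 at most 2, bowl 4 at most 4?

Without the upper bounds there are C(17,3) = 680 ways to split 14 among 4 bowls.
Subtract solutions that violate a single cap (substitute x_i' = x_i − (cap_i+1)): x_1 ≥ 9 gives C(8,3) = 56; x_2 ≥ 3 gives C(14,3) = 364; x_3 ≥ 3 gives C(14,3) = 364; x_4 ≥ 5 gives C(12,3) = 220. Together 1004.
Add back pairs where two caps are both exceeded: 10 + 10 + 1 + 165 + 84 + 84 = 354.
Subtract triples: 0 + 0 + 0 + 20 = 20.
By inclusion–exclusion the count is 680 − 1004 + 354 − 20 = 10.

10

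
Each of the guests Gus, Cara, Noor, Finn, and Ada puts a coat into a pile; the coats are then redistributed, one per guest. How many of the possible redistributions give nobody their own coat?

44

Let Aᵢ be the assignments in which guest i gets their own coat. We want the size of the complement of A₁∪…∪A_5.
By inclusion–exclusion this is Σ_{j=0}^{5} (−1)^j C(5,j)·(5−j)!.
Computing: 120 − 120 + 60 − 20 + 5 − 1 = 44.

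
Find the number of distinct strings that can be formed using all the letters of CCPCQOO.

Letter multiplicities in CCPCQOO: C×3, O×2, P×1, Q×1.
Dividing 7! = 5040 by 3!·2! = 12 for the repeated letters gives 420.

420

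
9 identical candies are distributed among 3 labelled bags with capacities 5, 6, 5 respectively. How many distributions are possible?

Ignoring the caps, the number of non-negative solutions to x_1+…+x_3 = 9 is C(11,2) = 55.
Subtract solutions that violate a single cap (substitute x_i' = x_i − (cap_i+1)): x_1 ≥ 6 gives C(5,2) = 10; x_2 ≥ 7 gives C(4,2) = 6; x_3 ≥ 6 gives C(5,2) = 10. Together 26.
No two caps can be exceeded simultaneously, so the pair terms are all 0.
By inclusion–exclusion the count is 55 − 26 + 0 = 29.

29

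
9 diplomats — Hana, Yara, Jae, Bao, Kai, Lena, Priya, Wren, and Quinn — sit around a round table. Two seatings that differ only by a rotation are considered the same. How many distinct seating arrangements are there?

Seat Hana anywhere (absorbing the rotational symmetry), then permute the other 8: (8)! = 40320.

40320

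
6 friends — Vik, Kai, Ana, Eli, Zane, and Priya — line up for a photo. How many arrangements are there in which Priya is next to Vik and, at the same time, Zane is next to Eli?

Treat {Priya,Vik} as one block (2 orders) and {Zane,Eli} as another (2 orders).
That leaves 4 units to arrange: 2 × 2 × 4! = 4 × 24 = 96.

96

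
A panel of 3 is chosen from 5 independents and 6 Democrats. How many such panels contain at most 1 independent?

95

Split by how many independents are chosen (0 through 1).
Sum: C(5,0)·C(6,3) + C(5,1)·C(6,2) = 20 + 75 = 95.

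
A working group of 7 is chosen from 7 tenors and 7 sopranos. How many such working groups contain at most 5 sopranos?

Split by how many sopranos are chosen (0 through 5).
Sum: C(7,0)·C(7,7) + C(7,1)·C(7,6) + C(7,2)·C(7,5) + C(7,3)·C(7,4) + C(7,4)·C(7,3) + C(7,5)·C(7,2) = 1 + 49 + 441 + 1225 + 1225 + 441 = 3382.

3382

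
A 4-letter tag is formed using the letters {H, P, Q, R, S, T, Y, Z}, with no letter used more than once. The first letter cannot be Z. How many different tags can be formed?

1470

The first letter has 8−1 = 7 choices (anything except Z).
The remaining 3 letters are filled from the other 7 symbols without repetition: 7 × 6 × 5 = 210.
Total: 7 × 210 = 1470.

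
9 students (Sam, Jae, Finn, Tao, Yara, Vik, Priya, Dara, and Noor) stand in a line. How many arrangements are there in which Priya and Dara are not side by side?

Of the 9! = 362880 arrangements, those with Priya and Dara adjacent number 2 × 8! = 80640 (treat the pair as a block with 2 internal orders).
Complementary counting: 362880 − 80640 = 282240.

282240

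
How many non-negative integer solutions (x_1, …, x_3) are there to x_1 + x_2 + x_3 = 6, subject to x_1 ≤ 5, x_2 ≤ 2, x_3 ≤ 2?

Without the upper bounds there are C(8,2) = 28 ways to split 6 among 3 variables.
Subtract solutions that violate a single cap (substitute x_i' = x_i − (cap_i+1)): x_1 ≥ 6 gives C(2,2) = 1; x_2 ≥ 3 gives C(5,2) = 10; x_3 ≥ 3 gives C(5,2) = 10. Together 21.
Add back pairs where two caps are both exceeded: 0 + 0 + 1 = 1.
By inclusion–exclusion the count is 28 − 21 + 1 = 8.

8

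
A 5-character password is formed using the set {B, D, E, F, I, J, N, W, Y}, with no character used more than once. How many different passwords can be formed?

15120

This is a permutation of 5 out of 9: P(9,5) = 9!/4!.
9 × 8 × 7 × 6 × 5 = 15120.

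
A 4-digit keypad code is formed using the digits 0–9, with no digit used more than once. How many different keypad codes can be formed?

5040

Choose and order 4 of the 10 symbols: the first digit has 10 options, the next 9, then 8, 7.
That product is 10 × 9 × 8 × 7 = 5040.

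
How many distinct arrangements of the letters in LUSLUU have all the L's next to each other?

20

Treat the 2 copies of L as a single block. The multiset to arrange is then {LL, S, U, U, U}, 5 items in all.
That gives (5)!/(3!) = 20 arrangements.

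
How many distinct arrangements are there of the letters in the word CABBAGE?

The 7 letters of CABBAGE have repeats: A appearing twice and B appearing twice.
So there are 7! / (2!·2!) = 1260 distinguishable arrangements.

1260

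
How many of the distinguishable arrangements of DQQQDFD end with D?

With the last slot taken by D, it remains to arrange the other 6 letters (QQQDFD).
Those 6 letters have D appearing twice and Q appearing 3 times, giving (6)!/(3!·2!) = 60.

60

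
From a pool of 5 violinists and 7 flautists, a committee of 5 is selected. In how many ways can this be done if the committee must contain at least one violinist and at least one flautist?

770

Total 5-person selections from all 12: C(12,5) = 792.
Selections missing a whole group: no violinists → C(7,5) = 21; no flautists → C(5,5) = 1.
Both groups omitted at once is impossible, so 792 − 22 = 770.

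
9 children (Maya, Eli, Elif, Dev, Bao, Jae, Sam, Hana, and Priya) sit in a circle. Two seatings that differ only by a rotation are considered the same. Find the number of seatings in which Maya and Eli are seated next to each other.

10080

Glue Maya and Eli into a block (2 internal orders). Seating 8 units around a circle gives (7)! arrangements.
So 2 × (7)! = 2 × 5040 = 10080.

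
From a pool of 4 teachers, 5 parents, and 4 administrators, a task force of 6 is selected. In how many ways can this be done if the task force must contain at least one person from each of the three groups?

1520

Total 6-person selections from all 13: C(13,6) = 1716.
Selections missing a whole group: no teachers → C(9,6) = 84; no parents → C(8,6) = 28; no administrators → C(9,6) = 84.
Add back selections omitting two groups (i.e. drawn from a single group): C(4,6) + C(5,6) + C(4,6) = 0.
By inclusion–exclusion: 1716 − 196 + 0 = 1520.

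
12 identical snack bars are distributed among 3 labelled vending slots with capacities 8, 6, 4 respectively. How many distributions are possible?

By stars and bars, unrestricted non-negative solutions to x_1+…+x_3 = 12 number C(12+2,2) = 91.
Subtract solutions that violate a single cap (substitute x_i' = x_i − (cap_i+1)): x_1 ≥ 9 gives C(5,2) = 10; x_2 ≥ 7 gives C(7,2) = 21; x_3 ≥ 5 gives C(9,2) = 36. Together 67.
Add back pairs where two caps are both exceeded: 0 + 0 + 1 = 1.
By inclusion–exclusion the count is 91 − 67 + 1 = 25.

25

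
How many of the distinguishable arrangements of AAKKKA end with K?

10

Fix K in the last position and arrange the remaining 5 letters.
Those 5 letters have A appearing 3 times and K appearing twice, giving (5)!/(3!·2!) = 10.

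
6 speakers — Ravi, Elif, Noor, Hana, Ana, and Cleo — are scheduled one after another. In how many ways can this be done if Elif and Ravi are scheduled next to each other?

Treat {Elif, Ravi} as a single unit. There are 5 units to order, and the pair itself can be ordered 2 ways.
That gives 2 × 5! = 2 × 120 = 240.

240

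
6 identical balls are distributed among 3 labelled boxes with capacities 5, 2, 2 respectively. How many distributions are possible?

By stars and bars, unrestricted non-negative solutions to x_1+…+x_3 = 6 number C(6+2,2) = 28.
Subtract solutions that violate a single cap (substitute x_i' = x_i − (cap_i+1)): x_1 ≥ 6 gives C(2,2) = 1; x_2 ≥ 3 gives C(5,2) = 10; x_3 ≥ 3 gives C(5,2) = 10. Together 21.
Add back pairs where two caps are both exceeded: 0 + 0 + 1 = 1.
By inclusion–exclusion the count is 28 − 21 + 1 = 8.

8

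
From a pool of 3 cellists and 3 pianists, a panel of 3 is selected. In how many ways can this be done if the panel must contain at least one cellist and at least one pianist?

Total 3-person selections from all 6: C(6,3) = 20.
Subtract selections that omit an entire group: no cellists → C(3,3) = 1; no pianists → C(3,3) = 1.
Both groups omitted at once is impossible, so 20 − 2 = 18.

18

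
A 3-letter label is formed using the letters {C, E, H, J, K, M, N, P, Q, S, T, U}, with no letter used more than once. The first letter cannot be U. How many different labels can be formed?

1210

The first letter has 12−1 = 11 choices (anything except U).
The remaining 2 letters are filled from the other 11 symbols without repetition: 11 × 10 = 110.
Total: 11 × 110 = 1210.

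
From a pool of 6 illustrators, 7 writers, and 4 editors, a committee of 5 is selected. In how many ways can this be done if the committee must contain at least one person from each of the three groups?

4214

Unrestricted: C(17,5) = 6188 ways to pick any 5 of the 17.
Subtract selections that omit an entire group: no illustrators → C(11,5) = 462; no writers → C(10,5) = 252; no editors → C(13,5) = 1287.
Add back selections omitting two groups (i.e. drawn from a single group): C(6,5) + C(7,5) + C(4,5) = 27.
By inclusion–exclusion: 6188 − 2001 + 27 = 4214.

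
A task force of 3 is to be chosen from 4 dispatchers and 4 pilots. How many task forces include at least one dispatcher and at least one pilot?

Unrestricted: C(8,3) = 56 ways to pick any 3 of the 8.
Selections missing a whole group: no dispatchers → C(4,3) = 4; no pilots → C(4,3) = 4.
Both groups omitted at once is impossible, so 56 − 8 = 48.

48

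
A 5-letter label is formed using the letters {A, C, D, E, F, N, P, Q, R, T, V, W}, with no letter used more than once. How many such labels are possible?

95040

With no repetition, fill the 5 letters in order: 12 choices, then 11, down to 8.
That product is 12 × 11 × 10 × 9 × 8 = 95040.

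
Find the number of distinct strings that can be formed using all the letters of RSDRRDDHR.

2520

RSDRRDDHR has 9 letters with D appearing 3 times and R appearing 4 times.
Dividing 9! = 362880 by 4!·3! = 144 for the repeated letters gives 2520.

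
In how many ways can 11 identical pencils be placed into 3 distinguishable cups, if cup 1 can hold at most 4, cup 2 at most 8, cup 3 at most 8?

Without the upper bounds there are C(13,2) = 78 ways to split 11 among 3 cups.
Subtract solutions that violate a single cap (substitute x_i' = x_i − (cap_i+1)): x_1 ≥ 5 gives C(8,2) = 28; x_2 ≥ 9 gives C(4,2) = 6; x_3 ≥ 9 gives C(4,2) = 6. Together 40.
No two caps can be exceeded simultaneously, so the pair terms are all 0.
By inclusion–exclusion the count is 78 − 40 + 0 = 38.

38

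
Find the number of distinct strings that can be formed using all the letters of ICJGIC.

ICJGIC has 6 letters with C appearing twice and I appearing twice.
The number of distinct arrangements is 6!/(2!·2!) = 720/4 = 180.

180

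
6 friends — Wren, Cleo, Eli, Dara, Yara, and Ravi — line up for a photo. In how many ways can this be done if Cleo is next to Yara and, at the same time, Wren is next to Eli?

Treat {Cleo,Yara} as one block (2 orders) and {Wren,Eli} as another (2 orders).
That leaves 4 units to arrange: 2 × 2 × 4! = 4 × 24 = 96.

96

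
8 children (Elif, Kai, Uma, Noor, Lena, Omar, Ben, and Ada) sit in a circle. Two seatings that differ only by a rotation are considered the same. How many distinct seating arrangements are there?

5040

Around a circle, 8 distinct people have 8!/8 = (7)! = 5040 rotationally distinct seatings.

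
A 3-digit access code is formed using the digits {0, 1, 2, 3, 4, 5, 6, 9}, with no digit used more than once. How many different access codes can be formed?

336

This is a permutation of 3 out of 8: P(8,3) = 8!/5!.
8 × 7 × 6 = 336.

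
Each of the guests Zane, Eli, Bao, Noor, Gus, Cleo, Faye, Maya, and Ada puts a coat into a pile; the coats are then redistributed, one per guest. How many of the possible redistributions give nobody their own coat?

133496

Let Aᵢ be the assignments in which guest i gets their own coat. We want the size of the complement of A₁∪…∪A_9.
By inclusion–exclusion this is Σ_{j=0}^{9} (−1)^j C(9,j)·(9−j)!.
Computing: 362880 − 362880 + 181440 − 60480 + 15120 − 3024 + 504 − 72 + 9 − 1 = 133496.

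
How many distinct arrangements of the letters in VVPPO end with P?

12

Fix P in the last position and arrange the remaining 4 letters.
Those 4 letters have V appearing twice, giving (4)!/(2!) = 12.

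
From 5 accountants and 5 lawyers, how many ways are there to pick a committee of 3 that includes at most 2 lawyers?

Split by how many lawyers are chosen (0 through 2).
Sum: C(5,0)·C(5,3) + C(5,1)·C(5,2) + C(5,2)·C(5,1) = 10 + 50 + 50 = 110.

110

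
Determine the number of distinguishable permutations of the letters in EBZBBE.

The 6 letters of EBZBBE have repeats: B appearing 3 times and E appearing twice.
The number of distinct arrangements is 6!/(3!·2!) = 720/12 = 60.

60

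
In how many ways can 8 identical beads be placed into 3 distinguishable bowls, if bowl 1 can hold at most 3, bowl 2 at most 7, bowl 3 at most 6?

By stars and bars, unrestricted non-negative solutions to x_1+…+x_3 = 8 number C(8+2,2) = 45.
Subtract solutions that violate a single cap (substitute x_i' = x_i − (cap_i+1)): x_1 ≥ 4 gives C(6,2) = 15; x_2 ≥ 8 gives C(2,2) = 1; x_3 ≥ 7 gives C(3,2) = 3. Together 19.
No two caps can be exceeded simultaneously, so the pair terms are all 0.
By inclusion–exclusion the count is 45 − 19 + 0 = 26.

26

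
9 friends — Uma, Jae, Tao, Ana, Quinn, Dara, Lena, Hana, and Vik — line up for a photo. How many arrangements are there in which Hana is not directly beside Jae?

282240

There are 9! = 362880 arrangements in all. If Hana and Jae are adjacent, merging them into one block gives 2·(8)! = 80640 arrangements.
Complementary counting: 362880 − 80640 = 282240.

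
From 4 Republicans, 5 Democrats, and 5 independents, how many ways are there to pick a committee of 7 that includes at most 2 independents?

Split by how many independents are chosen (0 through 2).
Sum: C(5,0)·C(9,7) + C(5,1)·C(9,6) + C(5,2)·C(9,5) = 36 + 420 + 1260 = 1716.

1716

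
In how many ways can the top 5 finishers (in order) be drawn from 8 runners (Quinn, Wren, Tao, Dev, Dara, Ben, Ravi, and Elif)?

6720

There are 8 choices for 1st place, 7 for 2nd, and so on down to 4 for position 5.
That gives 8 × 7 × 6 × 5 × 4 = 6720.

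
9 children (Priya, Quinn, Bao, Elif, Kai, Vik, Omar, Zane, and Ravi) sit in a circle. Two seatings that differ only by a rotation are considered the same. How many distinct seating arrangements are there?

40320

Seat Priya anywhere (absorbing the rotational symmetry), then permute the other 8: (8)! = 40320.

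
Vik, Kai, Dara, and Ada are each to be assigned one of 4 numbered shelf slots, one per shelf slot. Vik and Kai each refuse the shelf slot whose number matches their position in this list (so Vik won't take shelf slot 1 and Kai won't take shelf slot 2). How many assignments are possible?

Let Aᵢ (for i ∈ {1, 2}) be the placements that put person i in their forbidden shelf slot. Any j of these fix j positions, leaving (4−j)! ways to fill the rest, and there are C(2,j) ways to pick which j.
By inclusion–exclusion, the number of valid placements is Σ_{j=0}^{2} (−1)^j C(2,j)·(4−j)!.
Computing: 24 − 12 + 2 = 14.

14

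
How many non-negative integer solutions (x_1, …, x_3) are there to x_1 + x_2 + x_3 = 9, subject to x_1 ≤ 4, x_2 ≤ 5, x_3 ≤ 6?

24

Ignoring the caps, the number of non-negative solutions to x_1+…+x_3 = 9 is C(11,2) = 55.
Subtract solutions that violate a single cap (substitute x_i' = x_i − (cap_i+1)): x_1 ≥ 5 gives C(6,2) = 15; x_2 ≥ 6 gives C(5,2) = 10; x_3 ≥ 7 gives C(4,2) = 6. Together 31.
No two caps can be exceeded simultaneously, so the pair terms are all 0.
By inclusion–exclusion the count is 55 − 31 + 0 = 24.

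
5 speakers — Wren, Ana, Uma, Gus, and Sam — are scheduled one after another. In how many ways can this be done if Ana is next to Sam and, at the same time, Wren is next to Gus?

24

Treat {Ana,Sam} as one block (2 orders) and {Wren,Gus} as another (2 orders).
That leaves 3 units to arrange: 2 × 2 × 3! = 4 × 6 = 24.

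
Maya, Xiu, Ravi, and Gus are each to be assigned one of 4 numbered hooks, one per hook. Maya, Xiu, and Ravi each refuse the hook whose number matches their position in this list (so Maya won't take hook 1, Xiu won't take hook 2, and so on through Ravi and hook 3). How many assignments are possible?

11

Let Aᵢ (for i ∈ {1, 2, 3}) be the placements that put person i in their forbidden hook. Any j of these fix j positions, leaving (4−j)! ways to fill the rest, and there are C(3,j) ways to pick which j.
By inclusion–exclusion, the number of valid placements is Σ_{j=0}^{3} (−1)^j C(3,j)·(4−j)!.
Computing: 24 − 18 + 6 − 1 = 11.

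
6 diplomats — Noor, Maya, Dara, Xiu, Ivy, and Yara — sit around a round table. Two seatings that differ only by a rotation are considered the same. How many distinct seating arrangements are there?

Fix one person's seat to break rotational symmetry; the remaining 5 people can be arranged in (5)! = 120 ways.

120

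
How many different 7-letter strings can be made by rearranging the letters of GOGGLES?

840

The 7 letters of GOGGLES have repeats: G appearing 3 times.
Dividing 7! = 5040 by 3! = 6 for the repeated letters gives 840.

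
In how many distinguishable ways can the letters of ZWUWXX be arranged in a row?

ZWUWXX has 6 letters with W appearing twice and X appearing twice.
So there are 6! / (2!·2!) = 180 distinguishable arrangements.

180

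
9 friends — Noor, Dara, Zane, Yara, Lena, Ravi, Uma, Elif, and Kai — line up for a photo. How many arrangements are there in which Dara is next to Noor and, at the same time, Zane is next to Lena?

Treat {Dara,Noor} as one block (2 orders) and {Zane,Lena} as another (2 orders).
That leaves 7 units to arrange: 2 × 2 × 7! = 4 × 5040 = 20160.

20160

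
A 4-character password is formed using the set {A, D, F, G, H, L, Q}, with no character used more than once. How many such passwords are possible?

840

Choose and order 4 of the 7 symbols: the first character has 7 options, the next 6, then 5, 4.
That product is 7 × 6 × 5 × 4 = 840.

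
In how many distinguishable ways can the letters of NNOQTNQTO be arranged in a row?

7560

Letter multiplicities in NNOQTNQTO: N×3, O×2, Q×2, T×2.
The number of distinct arrangements is 9!/(3!·2!·2!·2!) = 362880/48 = 7560.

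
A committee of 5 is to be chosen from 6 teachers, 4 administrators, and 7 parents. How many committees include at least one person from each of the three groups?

Unrestricted: C(17,5) = 6188 ways to pick any 5 of the 17.
Subtract selections that omit an entire group: no teachers → C(11,5) = 462; no administrators → C(13,5) = 1287; no parents → C(10,5) = 252.
Add back selections omitting two groups (i.e. drawn from a single group): C(6,5) + C(4,5) + C(7,5) = 27.
By inclusion–exclusion: 6188 − 2001 + 27 = 4214.

4214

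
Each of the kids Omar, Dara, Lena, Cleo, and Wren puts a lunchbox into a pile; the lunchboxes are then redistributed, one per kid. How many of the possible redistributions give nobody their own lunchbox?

44

Let Aᵢ be the assignments in which kid i gets their own lunchbox. We want the size of the complement of A₁∪…∪A_5.
By inclusion–exclusion this is Σ_{j=0}^{5} (−1)^j C(5,j)·(5−j)!.
Computing: 120 − 120 + 60 − 20 + 5 − 1 = 44.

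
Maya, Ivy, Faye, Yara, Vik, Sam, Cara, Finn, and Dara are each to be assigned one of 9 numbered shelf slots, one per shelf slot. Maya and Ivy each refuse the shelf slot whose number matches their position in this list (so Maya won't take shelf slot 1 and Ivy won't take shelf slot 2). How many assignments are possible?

Let Aᵢ (for i ∈ {1, 2}) be the placements that put person i in their forbidden shelf slot. Any j of these fix j positions, leaving (9−j)! ways to fill the rest, and there are C(2,j) ways to pick which j.
By inclusion–exclusion, the number of valid placements is Σ_{j=0}^{2} (−1)^j C(2,j)·(9−j)!.
Computing: 362880 − 80640 + 5040 = 287280.

287280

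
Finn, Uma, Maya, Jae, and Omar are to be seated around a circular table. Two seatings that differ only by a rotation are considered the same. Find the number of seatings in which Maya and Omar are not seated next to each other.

12

All circular seatings of 5 people number (4)! = 24.
Seatings with Maya beside Omar: treat them as a block with 2 internal orders, giving 2 × (3)! = 12.
Subtracting, 24 − 12 = 12.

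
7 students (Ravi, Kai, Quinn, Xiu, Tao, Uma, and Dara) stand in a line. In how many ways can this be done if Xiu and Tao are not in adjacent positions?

3600

Of the 7! = 5040 arrangements, those with Xiu and Tao adjacent number 2 × 6! = 1440 (treat the pair as a block with 2 internal orders).
Complementary counting: 5040 − 1440 = 3600.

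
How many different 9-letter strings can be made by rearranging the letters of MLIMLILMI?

Letter multiplicities in MLIMLILMI: I×3, L×3, M×3.
Dividing 9! = 362880 by 3!·3!·3! = 216 for the repeated letters gives 1680.

1680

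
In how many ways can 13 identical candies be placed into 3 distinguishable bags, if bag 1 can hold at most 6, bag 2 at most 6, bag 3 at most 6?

21

By stars and bars, unrestricted non-negative solutions to x_1+…+x_3 = 13 number C(13+2,2) = 105.
Subtract solutions that violate a single cap (substitute x_i' = x_i − (cap_i+1)): x_1 ≥ 7 gives C(8,2) = 28; x_2 ≥ 7 gives C(8,2) = 28; x_3 ≥ 7 gives C(8,2) = 28. Together 84.
No two caps can be exceeded simultaneously, so the pair terms are all 0.
By inclusion–exclusion the count is 105 − 84 + 0 = 21.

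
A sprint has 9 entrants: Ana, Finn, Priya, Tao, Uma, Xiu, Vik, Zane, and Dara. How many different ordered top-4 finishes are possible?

There are 9 choices for 1st place, 8 for 2nd, and so on down to 6 for position 4.
That gives 9 × 8 × 7 × 6 = 3024.

3024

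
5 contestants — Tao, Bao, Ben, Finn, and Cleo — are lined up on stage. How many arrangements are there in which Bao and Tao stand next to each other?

Glue Bao and Tao into one block (2 internal orders), leaving 4 units to arrange in a row.
So the count is 2·(4)! = 48.

48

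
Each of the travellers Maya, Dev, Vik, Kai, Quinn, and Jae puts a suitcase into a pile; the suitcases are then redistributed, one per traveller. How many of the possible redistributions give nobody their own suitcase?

265

This is the derangement count D_6: permutations of 6 items with no fixed point.
By inclusion–exclusion this is Σ_{j=0}^{6} (−1)^j C(6,j)·(6−j)!.
Computing: 720 − 720 + 360 − 120 + 30 − 6 + 1 = 265.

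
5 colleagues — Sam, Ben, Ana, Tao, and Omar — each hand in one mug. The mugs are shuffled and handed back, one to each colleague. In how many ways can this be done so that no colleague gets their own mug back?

This is the derangement count D_5: permutations of 5 items with no fixed point.
By inclusion–exclusion this is Σ_{j=0}^{5} (−1)^j C(5,j)·(5−j)!.
Computing: 120 − 120 + 60 − 20 + 5 − 1 = 44.

44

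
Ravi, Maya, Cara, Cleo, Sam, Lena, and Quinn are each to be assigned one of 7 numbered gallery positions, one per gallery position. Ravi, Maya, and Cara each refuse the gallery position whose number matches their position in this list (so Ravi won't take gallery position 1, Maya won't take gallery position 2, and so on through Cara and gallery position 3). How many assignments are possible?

3216

Let Aᵢ (for i ∈ {1, 2, 3}) be the placements that put person i in their forbidden gallery position. Any j of these fix j positions, leaving (7−j)! ways to fill the rest, and there are C(3,j) ways to pick which j.
By inclusion–exclusion, the number of valid placements is Σ_{j=0}^{3} (−1)^j C(3,j)·(7−j)!.
Computing: 5040 − 2160 + 360 − 24 = 3216.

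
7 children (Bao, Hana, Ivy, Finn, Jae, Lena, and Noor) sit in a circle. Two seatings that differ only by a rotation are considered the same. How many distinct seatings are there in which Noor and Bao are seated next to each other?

240

Treat {Noor, Bao} as one unit (2 internal orders) and seat the resulting 6 units around the table: (5)! circular arrangements.
So 2 × (5)! = 2 × 120 = 240.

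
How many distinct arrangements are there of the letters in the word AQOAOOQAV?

AQOAOOQAV has 9 letters with A appearing 3 times, O appearing 3 times, and Q appearing twice.
Dividing 9! = 362880 by 3!·3!·2! = 72 for the repeated letters gives 5040.

5040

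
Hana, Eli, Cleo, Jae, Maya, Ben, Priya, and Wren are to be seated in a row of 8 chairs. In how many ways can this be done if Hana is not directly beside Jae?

30240

Of the 8! = 40320 arrangements, those with Hana and Jae adjacent number 2 × 7! = 10080 (treat the pair as a block with 2 internal orders).
Complementary counting: 40320 − 10080 = 30240.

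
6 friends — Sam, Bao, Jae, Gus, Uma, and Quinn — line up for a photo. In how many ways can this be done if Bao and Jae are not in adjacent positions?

480

Of the 6! = 720 arrangements, those with Bao and Jae adjacent number 2 × 5! = 240 (treat the pair as a block with 2 internal orders).
So 720 − 240 = 480 arrangements keep them apart.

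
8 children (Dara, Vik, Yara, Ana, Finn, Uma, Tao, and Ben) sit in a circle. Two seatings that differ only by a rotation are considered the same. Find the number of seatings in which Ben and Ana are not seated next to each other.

Without the restriction there are (7)! = 5040 seatings.
Seatings with Ben beside Ana: treat them as a block with 2 internal orders, giving 2 × (6)! = 1440.
Subtracting, 5040 − 1440 = 3600.

3600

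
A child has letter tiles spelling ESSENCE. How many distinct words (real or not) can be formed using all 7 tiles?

420

Letter multiplicities in ESSENCE: C×1, E×3, N×1, S×2.
So there are 7! / (3!·2!) = 420 distinguishable arrangements.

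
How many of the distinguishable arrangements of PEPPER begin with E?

20

With the first slot taken by E, it remains to arrange the other 5 letters (PPPER).
Those 5 letters have P appearing 3 times, giving (5)!/(3!) = 20.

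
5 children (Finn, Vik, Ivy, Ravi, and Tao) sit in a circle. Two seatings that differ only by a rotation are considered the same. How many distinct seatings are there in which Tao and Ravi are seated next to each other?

Glue Tao and Ravi into a block (2 internal orders). Seating 4 units around a circle gives (3)! arrangements.
So 2 × (3)! = 2 × 6 = 12.

12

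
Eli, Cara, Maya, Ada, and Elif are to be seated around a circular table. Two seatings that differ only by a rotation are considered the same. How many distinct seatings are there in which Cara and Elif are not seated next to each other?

Without the restriction there are (4)! = 24 seatings.
Those with Cara next to Elif: fuse the pair into one unit and seat 4 units around a circle — 2·(3)! = 12.
Subtracting, 24 − 12 = 12.

12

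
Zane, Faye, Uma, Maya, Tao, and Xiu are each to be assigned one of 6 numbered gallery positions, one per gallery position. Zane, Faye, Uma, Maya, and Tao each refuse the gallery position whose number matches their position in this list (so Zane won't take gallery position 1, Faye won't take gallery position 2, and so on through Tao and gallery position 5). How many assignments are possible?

Let Aᵢ (for 1 ≤ i ≤ 5) be the placements that put person i in their forbidden gallery position. Any j of these fix j positions, leaving (6−j)! ways to fill the rest, and there are C(5,j) ways to pick which j.
By inclusion–exclusion, the number of valid placements is Σ_{j=0}^{5} (−1)^j C(5,j)·(6−j)!.
Computing: 720 − 600 + 240 − 60 + 10 − 1 = 309.

309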